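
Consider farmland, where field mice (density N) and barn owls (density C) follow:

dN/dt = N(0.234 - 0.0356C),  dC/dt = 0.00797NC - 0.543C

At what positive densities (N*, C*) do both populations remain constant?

N* ≈ 68.1, C* ≈ 6.57

Set dC/dt = 0 with C > 0: 0.00797N - 0.543 = 0, so N* = 0.543/0.00797 = 68.1.
Set dN/dt = 0 with N > 0: 0.234 - 0.0356C = 0, so C* = 0.234/0.0356 = 6.57.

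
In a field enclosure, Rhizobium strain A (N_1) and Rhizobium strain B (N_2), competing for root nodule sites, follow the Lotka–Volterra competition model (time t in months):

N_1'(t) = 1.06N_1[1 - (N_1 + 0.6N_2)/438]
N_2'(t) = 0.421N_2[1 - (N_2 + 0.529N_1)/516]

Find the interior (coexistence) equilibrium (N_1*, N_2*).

N_1* ≈ 188, N_2* ≈ 416

Setting both brackets to zero gives the nullclines N_1 + 0.6N_2 = 438 and 0.529N_1 + N_2 = 516.
Substituting N_2 = 516 - 0.529N_1 into the first: N_1(1 - 0.6·0.529) = 438 - 0.6·516.
So N_1* = 128/0.683 = 188, and then N_2* = 516 - 0.529·188 = 416.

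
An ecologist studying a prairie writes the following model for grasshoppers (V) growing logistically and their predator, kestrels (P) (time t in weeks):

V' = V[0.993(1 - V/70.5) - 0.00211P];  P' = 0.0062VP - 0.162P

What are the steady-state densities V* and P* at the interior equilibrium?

From dP/dt = 0 with P > 0: 0.0062V* = 0.162, so V* = 26.1.
Substitute into dV/dt = 0: 0.993(1 - 26.1/70.5) = 0.00211P*.
The bracket is 0.629, giving P* = 0.625/0.00211 = 296.

V* ≈ 26.1, P* ≈ 296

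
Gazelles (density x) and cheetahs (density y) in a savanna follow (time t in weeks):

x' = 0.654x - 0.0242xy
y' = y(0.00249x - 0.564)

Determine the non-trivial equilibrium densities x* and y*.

x* ≈ 227, y* ≈ 27

Set dy/dt = 0 with y > 0: 0.00249x - 0.564 = 0, so x* = 0.564/0.00249 = 227.
Set dx/dt = 0 with x > 0: 0.654 - 0.0242y = 0, so y* = 0.654/0.0242 = 27.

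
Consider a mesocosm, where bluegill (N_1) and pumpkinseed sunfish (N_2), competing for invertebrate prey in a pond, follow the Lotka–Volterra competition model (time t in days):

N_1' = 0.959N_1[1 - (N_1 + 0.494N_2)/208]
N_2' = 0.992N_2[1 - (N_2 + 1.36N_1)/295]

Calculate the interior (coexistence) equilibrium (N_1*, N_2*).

Setting both brackets to zero gives the nullclines N_1 + 0.494N_2 = 208 and 1.36N_1 + N_2 = 295.
Substituting N_2 = 295 - 1.36N_1 into the first: N_1(1 - 0.494·1.36) = 208 - 0.494·295.
So N_1* = 62.3/0.328 = 190, and then N_2* = 295 - 1.36·190 = 36.9.

N_1* ≈ 190, N_2* ≈ 36.9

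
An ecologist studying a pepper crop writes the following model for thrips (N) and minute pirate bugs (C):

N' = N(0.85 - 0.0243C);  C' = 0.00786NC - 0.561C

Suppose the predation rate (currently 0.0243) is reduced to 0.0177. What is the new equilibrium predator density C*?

At the interior fixed point, setting dN/dt = 0 with N > 0 fixes C* = (prey growth rate)/(NC coefficient) — independent of the other coefficients.
With the change, C* = 0.85/0.0177 = 48; it rises from 35.

C* ≈ 48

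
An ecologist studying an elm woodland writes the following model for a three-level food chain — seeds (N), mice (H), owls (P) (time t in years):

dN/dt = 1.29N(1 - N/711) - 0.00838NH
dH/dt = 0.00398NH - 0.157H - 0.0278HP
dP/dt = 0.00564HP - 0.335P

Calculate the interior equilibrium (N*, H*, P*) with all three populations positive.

N* ≈ 437, H* ≈ 59.4, P* ≈ 56.9

From dP/dt = 0: 0.00564H* = 0.335, so H* = 59.4.
From dN/dt = 0: 1.29(1 - N*/711) = 0.00838·59.4, giving N* = 711·(1 - 0.386) = 437.
From dH/dt = 0: 0.00398·437 - 0.157 = 0.0278P*, so P* = 1.58/0.0278 = 56.9.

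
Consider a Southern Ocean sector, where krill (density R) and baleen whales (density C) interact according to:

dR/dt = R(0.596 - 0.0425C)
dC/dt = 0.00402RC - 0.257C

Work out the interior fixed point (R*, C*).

R* ≈ 63.9, C* ≈ 14

Set dC/dt = 0 with C > 0: 0.00402R - 0.257 = 0, so R* = 0.257/0.00402 = 63.9.
Set dR/dt = 0 with R > 0: 0.596 - 0.0425C = 0, so C* = 0.596/0.0425 = 14.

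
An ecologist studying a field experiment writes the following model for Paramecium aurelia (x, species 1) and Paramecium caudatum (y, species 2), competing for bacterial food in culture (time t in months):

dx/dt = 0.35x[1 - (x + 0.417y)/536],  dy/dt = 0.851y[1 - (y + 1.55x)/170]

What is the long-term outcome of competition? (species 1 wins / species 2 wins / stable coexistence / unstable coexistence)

Compare the nullcline intercepts: K1/α12 = 536/0.417 = 1290 > K2 = 170; K2/α21 = 170/1.55 = 110 < K1 = 536.
Since the inequalities point opposite ways, species 1 can invade but species 2 cannot.

species 1 excludes species 2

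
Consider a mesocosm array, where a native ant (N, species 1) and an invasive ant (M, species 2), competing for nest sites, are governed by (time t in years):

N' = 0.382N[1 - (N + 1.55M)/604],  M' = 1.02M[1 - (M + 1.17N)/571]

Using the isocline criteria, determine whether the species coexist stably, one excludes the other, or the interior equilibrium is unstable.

Compare the nullcline intercepts: K1/α12 = 604/1.55 = 390 < K2 = 571; K2/α21 = 571/1.17 = 488 < K1 = 604.
Since both are reversed, neither can invade when rare; the interior point is a saddle.

unstable coexistence (outcome depends on initial conditions)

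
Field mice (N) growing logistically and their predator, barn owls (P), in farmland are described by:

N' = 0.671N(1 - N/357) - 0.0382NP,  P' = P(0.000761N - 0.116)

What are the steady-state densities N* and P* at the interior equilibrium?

From dP/dt = 0 with P > 0: 0.000761N* = 0.116, so N* = 152.
Substitute into dN/dt = 0: 0.671(1 - 152/357) = 0.0382P*.
The bracket is 0.573, giving P* = 0.384/0.0382 = 10.1.

N* ≈ 152, P* ≈ 10.1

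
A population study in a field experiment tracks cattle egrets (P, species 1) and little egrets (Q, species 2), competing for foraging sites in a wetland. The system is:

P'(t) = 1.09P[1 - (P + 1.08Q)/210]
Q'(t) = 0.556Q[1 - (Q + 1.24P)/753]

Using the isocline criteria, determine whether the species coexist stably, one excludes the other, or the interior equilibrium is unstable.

Compare the nullcline intercepts: K1/α12 = 210/1.08 = 194 < K2 = 753; K2/α21 = 753/1.24 = 607 > K1 = 210.
Since the inequalities point opposite ways, species 2 can invade but species 1 cannot.

species 2 excludes species 1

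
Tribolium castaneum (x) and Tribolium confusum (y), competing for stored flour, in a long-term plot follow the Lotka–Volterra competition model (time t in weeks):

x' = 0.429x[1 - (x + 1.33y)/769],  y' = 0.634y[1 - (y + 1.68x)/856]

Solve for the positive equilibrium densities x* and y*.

Setting both brackets to zero gives the nullclines x + 1.33y = 769 and 1.68x + y = 856.
Substituting y = 856 - 1.68x into the first: x(1 - 1.33·1.68) = 769 - 1.33·856.
So x* = -369/-1.23 = 299, and then y* = 856 - 1.68·299 = 353.

x* ≈ 299, y* ≈ 353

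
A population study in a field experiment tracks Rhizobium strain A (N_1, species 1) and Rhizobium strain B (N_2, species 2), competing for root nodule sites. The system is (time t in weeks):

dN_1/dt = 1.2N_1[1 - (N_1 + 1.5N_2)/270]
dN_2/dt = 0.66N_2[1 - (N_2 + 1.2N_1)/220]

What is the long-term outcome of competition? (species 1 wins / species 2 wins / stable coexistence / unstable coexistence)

Compare the nullcline intercepts: K1/α12 = 270/1.5 = 180 < K2 = 220; K2/α21 = 220/1.2 = 183 < K1 = 270.
Since both are reversed, neither can invade when rare; the interior point is a saddle.

unstable coexistence (outcome depends on initial conditions)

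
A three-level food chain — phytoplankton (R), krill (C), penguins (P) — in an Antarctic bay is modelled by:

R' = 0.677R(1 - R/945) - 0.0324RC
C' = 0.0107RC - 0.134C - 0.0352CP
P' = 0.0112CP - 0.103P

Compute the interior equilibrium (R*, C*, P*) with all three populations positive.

From dP/dt = 0: 0.0112C* = 0.103, so C* = 9.2.
From dR/dt = 0: 0.677(1 - R*/945) = 0.0324·9.2, giving R* = 945·(1 - 0.44) = 529.
From dC/dt = 0: 0.0107·529 - 0.134 = 0.0352P*, so P* = 5.53/0.0352 = 157.

R* ≈ 529, C* ≈ 9.2, P* ≈ 157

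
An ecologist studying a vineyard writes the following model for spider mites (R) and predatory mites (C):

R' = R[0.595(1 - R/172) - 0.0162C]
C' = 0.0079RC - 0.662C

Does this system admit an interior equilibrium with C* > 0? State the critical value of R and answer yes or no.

The predator equation gives dC/dt > 0 only when R > 0.662/0.0079 = 83.8.
Without the predator, R → K = 172. Since 172 > 83.8, the predator can invade and persist.

Threshold R = 83.8; K > 83.8, so yes, the predator persists.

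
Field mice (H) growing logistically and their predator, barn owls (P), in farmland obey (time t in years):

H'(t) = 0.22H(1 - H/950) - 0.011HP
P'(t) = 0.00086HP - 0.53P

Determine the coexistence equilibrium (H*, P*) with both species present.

H* ≈ 616, P* ≈ 7.03

From dP/dt = 0 with P > 0: 0.00086H* = 0.53, so H* = 616.
Substitute into dH/dt = 0: 0.22(1 - 616/950) = 0.011P*.
The bracket is 0.351, giving P* = 0.0773/0.011 = 7.03.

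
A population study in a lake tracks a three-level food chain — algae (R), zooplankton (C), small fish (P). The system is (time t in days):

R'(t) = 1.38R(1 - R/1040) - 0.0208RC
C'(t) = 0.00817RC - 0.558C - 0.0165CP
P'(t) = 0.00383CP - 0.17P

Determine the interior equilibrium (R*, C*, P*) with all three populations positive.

R* ≈ 344, C* ≈ 44.4, P* ≈ 137

From dP/dt = 0: 0.00383C* = 0.17, so C* = 44.4.
From dR/dt = 0: 1.38(1 - R*/1040) = 0.0208·44.4, giving R* = 1040·(1 - 0.669) = 344.
From dC/dt = 0: 0.00817·344 - 0.558 = 0.0165P*, so P* = 2.25/0.0165 = 137.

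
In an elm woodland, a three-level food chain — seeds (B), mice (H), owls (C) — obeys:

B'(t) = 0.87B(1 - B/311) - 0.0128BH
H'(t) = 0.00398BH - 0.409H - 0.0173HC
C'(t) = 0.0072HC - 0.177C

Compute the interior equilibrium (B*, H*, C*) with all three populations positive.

From dC/dt = 0: 0.0072H* = 0.177, so H* = 24.6.
From dB/dt = 0: 0.87(1 - B*/311) = 0.0128·24.6, giving B* = 311·(1 - 0.362) = 199.
From dH/dt = 0: 0.00398·199 - 0.409 = 0.0173C*, so C* = 0.381/0.0173 = 22.

B* ≈ 199, H* ≈ 24.6, C* ≈ 22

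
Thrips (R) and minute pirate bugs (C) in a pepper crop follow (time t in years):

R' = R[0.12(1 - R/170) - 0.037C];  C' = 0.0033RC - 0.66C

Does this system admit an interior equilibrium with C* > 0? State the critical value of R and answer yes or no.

The predator equation gives dC/dt > 0 only when R > 0.66/0.0033 = 200.
Without the predator, R → K = 170. Since 170 < 200, the predator cannot invade.

Threshold R = 200; K < 200, so no, the predator goes extinct.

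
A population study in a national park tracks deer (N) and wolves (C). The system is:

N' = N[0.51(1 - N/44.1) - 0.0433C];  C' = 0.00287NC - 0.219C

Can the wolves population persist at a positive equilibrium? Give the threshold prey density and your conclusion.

The predator equation gives dC/dt > 0 only when N > 0.219/0.00287 = 76.3.
Without the predator, N → K = 44.1. Since 44.1 < 76.3, the predator cannot invade.

Threshold N = 76.3; K < 76.3, so no, the predator goes extinct.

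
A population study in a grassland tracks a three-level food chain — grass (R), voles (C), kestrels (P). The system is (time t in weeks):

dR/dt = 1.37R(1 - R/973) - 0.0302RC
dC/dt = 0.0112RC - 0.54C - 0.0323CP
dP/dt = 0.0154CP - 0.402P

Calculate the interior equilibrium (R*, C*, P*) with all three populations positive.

R* ≈ 413, C* ≈ 26.1, P* ≈ 127

From dP/dt = 0: 0.0154C* = 0.402, so C* = 26.1.
From dR/dt = 0: 1.37(1 - R*/973) = 0.0302·26.1, giving R* = 973·(1 - 0.575) = 413.
From dC/dt = 0: 0.0112·413 - 0.54 = 0.0323P*, so P* = 4.09/0.0323 = 127.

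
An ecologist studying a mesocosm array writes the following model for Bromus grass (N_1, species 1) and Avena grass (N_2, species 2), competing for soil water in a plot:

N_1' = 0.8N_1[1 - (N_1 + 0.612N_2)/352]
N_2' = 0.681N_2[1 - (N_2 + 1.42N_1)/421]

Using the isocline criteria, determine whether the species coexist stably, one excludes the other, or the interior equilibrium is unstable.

Compare the nullcline intercepts: K1/α12 = 352/0.612 = 575 > K2 = 421; K2/α21 = 421/1.42 = 296 < K1 = 352.
Since the inequalities point opposite ways, species 1 can invade but species 2 cannot.

species 1 excludes species 2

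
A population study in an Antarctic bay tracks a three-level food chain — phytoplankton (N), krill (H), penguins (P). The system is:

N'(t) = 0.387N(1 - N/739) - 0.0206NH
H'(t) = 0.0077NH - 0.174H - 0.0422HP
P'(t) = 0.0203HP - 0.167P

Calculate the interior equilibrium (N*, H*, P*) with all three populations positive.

N* ≈ 415, H* ≈ 8.23, P* ≈ 71.7

From dP/dt = 0: 0.0203H* = 0.167, so H* = 8.23.
From dN/dt = 0: 0.387(1 - N*/739) = 0.0206·8.23, giving N* = 739·(1 - 0.438) = 415.
From dH/dt = 0: 0.0077·415 - 0.174 = 0.0422P*, so P* = 3.02/0.0422 = 71.7.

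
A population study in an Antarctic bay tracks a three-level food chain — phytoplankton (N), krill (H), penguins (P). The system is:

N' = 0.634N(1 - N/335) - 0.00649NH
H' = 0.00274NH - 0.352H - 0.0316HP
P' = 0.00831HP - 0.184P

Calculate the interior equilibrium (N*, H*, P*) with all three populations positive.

From dP/dt = 0: 0.00831H* = 0.184, so H* = 22.1.
From dN/dt = 0: 0.634(1 - N*/335) = 0.00649·22.1, giving N* = 335·(1 - 0.227) = 259.
From dH/dt = 0: 0.00274·259 - 0.352 = 0.0316P*, so P* = 0.358/0.0316 = 11.3.

N* ≈ 259, H* ≈ 22.1, P* ≈ 11.3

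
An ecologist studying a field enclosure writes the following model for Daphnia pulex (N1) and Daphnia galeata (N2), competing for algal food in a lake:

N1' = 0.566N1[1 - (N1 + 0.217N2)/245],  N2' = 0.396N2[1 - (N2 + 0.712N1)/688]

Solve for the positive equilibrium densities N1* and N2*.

N1* ≈ 113, N2* ≈ 607

Setting both brackets to zero gives the nullclines N1 + 0.217N2 = 245 and 0.712N1 + N2 = 688.
Substituting N2 = 688 - 0.712N1 into the first: N1(1 - 0.217·0.712) = 245 - 0.217·688.
So N1* = 95.7/0.845 = 113, and then N2* = 688 - 0.712·113 = 607.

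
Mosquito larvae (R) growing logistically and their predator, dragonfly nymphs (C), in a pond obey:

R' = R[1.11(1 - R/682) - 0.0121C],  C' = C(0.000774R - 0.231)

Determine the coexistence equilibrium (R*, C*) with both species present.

From dC/dt = 0 with C > 0: 0.000774R* = 0.231, so R* = 298.
Substitute into dR/dt = 0: 1.11(1 - 298/682) = 0.0121C*.
The bracket is 0.562, giving C* = 0.624/0.0121 = 51.6.

R* ≈ 298, C* ≈ 51.6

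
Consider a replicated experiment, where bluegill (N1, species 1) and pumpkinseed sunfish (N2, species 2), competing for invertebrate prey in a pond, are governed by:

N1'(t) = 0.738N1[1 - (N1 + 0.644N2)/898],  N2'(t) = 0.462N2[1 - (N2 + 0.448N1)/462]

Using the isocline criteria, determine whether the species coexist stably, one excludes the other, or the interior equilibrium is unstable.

Compare the nullcline intercepts: K1/α12 = 898/0.644 = 1390 > K2 = 462; K2/α21 = 462/0.448 = 1030 > K1 = 898.
Since both inequalities hold, each species can invade when rare, so the interior equilibrium is stable.

stable coexistence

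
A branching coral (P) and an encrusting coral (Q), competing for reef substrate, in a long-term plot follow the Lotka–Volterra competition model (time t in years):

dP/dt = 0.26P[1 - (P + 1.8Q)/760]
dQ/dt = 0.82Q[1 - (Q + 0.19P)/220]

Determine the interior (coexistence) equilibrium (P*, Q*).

Setting both brackets to zero gives the nullclines P + 1.8Q = 760 and 0.19P + Q = 220.
Substituting Q = 220 - 0.19P into the first: P(1 - 1.8·0.19) = 760 - 1.8·220.
So P* = 364/0.658 = 553, and then Q* = 220 - 0.19·553 = 115.

P* ≈ 553, Q* ≈ 115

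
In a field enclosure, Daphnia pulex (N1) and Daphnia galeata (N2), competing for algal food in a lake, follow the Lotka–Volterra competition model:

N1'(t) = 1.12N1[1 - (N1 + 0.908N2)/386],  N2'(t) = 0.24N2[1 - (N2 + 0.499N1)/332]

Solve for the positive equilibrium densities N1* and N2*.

N1* ≈ 155, N2* ≈ 255

Setting both brackets to zero gives the nullclines N1 + 0.908N2 = 386 and 0.499N1 + N2 = 332.
Substituting N2 = 332 - 0.499N1 into the first: N1(1 - 0.908·0.499) = 386 - 0.908·332.
So N1* = 84.5/0.547 = 155, and then N2* = 332 - 0.499·155 = 255.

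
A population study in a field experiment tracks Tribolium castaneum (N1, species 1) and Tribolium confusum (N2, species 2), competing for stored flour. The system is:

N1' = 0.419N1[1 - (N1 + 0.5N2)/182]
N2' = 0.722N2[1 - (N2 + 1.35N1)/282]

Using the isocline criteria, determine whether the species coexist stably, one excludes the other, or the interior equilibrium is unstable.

Compare the nullcline intercepts: K1/α12 = 182/0.5 = 364 > K2 = 282; K2/α21 = 282/1.35 = 209 > K1 = 182.
Since both inequalities hold, each species can invade when rare, so the interior equilibrium is stable.

stable coexistence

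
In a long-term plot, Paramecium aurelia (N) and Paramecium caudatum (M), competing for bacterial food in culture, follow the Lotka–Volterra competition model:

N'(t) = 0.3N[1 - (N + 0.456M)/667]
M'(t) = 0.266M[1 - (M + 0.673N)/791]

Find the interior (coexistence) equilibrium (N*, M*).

N* ≈ 442, M* ≈ 494

Setting both brackets to zero gives the nullclines N + 0.456M = 667 and 0.673N + M = 791.
Substituting M = 791 - 0.673N into the first: N(1 - 0.456·0.673) = 667 - 0.456·791.
So N* = 306/0.693 = 442, and then M* = 791 - 0.673·442 = 494.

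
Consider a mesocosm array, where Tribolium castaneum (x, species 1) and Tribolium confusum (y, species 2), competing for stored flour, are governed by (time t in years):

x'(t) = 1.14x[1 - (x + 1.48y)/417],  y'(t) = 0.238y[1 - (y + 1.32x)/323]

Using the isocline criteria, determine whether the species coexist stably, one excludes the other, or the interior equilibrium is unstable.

Compare the nullcline intercepts: K1/α12 = 417/1.48 = 282 < K2 = 323; K2/α21 = 323/1.32 = 245 < K1 = 417.
Since both are reversed, neither can invade when rare; the interior point is a saddle.

unstable coexistence (outcome depends on initial conditions)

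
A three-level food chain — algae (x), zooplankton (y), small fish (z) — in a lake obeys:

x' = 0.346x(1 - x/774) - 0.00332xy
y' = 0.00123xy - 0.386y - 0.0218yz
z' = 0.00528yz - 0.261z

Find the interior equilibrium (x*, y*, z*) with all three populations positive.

From dz/dt = 0: 0.00528y* = 0.261, so y* = 49.4.
From dx/dt = 0: 0.346(1 - x*/774) = 0.00332·49.4, giving x* = 774·(1 - 0.474) = 407.
From dy/dt = 0: 0.00123·407 - 0.386 = 0.0218z*, so z* = 0.114/0.0218 = 5.25.

x* ≈ 407, y* ≈ 49.4, z* ≈ 5.25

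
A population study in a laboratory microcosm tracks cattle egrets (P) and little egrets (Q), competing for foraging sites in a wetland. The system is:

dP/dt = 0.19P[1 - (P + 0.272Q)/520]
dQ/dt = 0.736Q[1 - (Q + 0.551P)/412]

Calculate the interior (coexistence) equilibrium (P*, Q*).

P* ≈ 480, Q* ≈ 148

Setting both brackets to zero gives the nullclines P + 0.272Q = 520 and 0.551P + Q = 412.
Substituting Q = 412 - 0.551P into the first: P(1 - 0.272·0.551) = 520 - 0.272·412.
So P* = 408/0.85 = 480, and then Q* = 412 - 0.551·480 = 148.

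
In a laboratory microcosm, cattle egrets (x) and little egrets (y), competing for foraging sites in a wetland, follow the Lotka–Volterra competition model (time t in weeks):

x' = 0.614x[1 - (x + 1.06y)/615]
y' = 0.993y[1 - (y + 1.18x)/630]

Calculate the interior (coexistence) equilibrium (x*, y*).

Setting both brackets to zero gives the nullclines x + 1.06y = 615 and 1.18x + y = 630.
Substituting y = 630 - 1.18x into the first: x(1 - 1.06·1.18) = 615 - 1.06·630.
So x* = -52.8/-0.251 = 211, and then y* = 630 - 1.18·211 = 382.

x* ≈ 211, y* ≈ 382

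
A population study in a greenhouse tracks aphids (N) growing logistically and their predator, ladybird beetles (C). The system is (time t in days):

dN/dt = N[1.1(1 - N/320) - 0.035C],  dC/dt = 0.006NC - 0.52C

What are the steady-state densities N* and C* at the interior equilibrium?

N* ≈ 86.7, C* ≈ 22.9

From dC/dt = 0 with C > 0: 0.006N* = 0.52, so N* = 86.7.
Substitute into dN/dt = 0: 1.1(1 - 86.7/320) = 0.035C*.
The bracket is 0.729, giving C* = 0.802/0.035 = 22.9.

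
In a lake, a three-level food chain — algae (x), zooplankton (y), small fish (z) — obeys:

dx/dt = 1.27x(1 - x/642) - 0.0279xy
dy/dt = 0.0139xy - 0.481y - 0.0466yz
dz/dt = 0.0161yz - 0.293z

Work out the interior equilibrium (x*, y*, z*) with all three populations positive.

From dz/dt = 0: 0.0161y* = 0.293, so y* = 18.2.
From dx/dt = 0: 1.27(1 - x*/642) = 0.0279·18.2, giving x* = 642·(1 - 0.4) = 385.
From dy/dt = 0: 0.0139·385 - 0.481 = 0.0466z*, so z* = 4.88/0.0466 = 105.

x* ≈ 385, y* ≈ 18.2, z* ≈ 105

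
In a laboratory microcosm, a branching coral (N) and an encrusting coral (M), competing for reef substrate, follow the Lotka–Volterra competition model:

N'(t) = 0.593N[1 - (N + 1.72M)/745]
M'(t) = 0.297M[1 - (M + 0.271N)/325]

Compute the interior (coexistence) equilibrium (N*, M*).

Setting both brackets to zero gives the nullclines N + 1.72M = 745 and 0.271N + M = 325.
Substituting M = 325 - 0.271N into the first: N(1 - 1.72·0.271) = 745 - 1.72·325.
So N* = 186/0.534 = 348, and then M* = 325 - 0.271·348 = 231.

N* ≈ 348, M* ≈ 231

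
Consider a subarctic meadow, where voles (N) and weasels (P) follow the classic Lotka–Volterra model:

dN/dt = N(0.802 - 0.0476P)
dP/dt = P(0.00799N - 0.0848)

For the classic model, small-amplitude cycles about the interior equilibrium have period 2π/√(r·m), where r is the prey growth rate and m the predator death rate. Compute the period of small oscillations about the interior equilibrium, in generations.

Here r = 0.802 and m = 0.0848, so r·m = 0.068.
ω = √0.068 = 0.261 per generation, hence T = 2π/ω ≈ 24.1 generations.

T ≈ 24.1 generations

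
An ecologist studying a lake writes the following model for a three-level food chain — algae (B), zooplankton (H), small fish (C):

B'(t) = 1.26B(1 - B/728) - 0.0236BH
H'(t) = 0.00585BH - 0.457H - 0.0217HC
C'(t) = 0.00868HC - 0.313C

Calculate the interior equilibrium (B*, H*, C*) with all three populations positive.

From dC/dt = 0: 0.00868H* = 0.313, so H* = 36.1.
From dB/dt = 0: 1.26(1 - B*/728) = 0.0236·36.1, giving B* = 728·(1 - 0.675) = 236.
From dH/dt = 0: 0.00585·236 - 0.457 = 0.0217C*, so C* = 0.925/0.0217 = 42.6.

B* ≈ 236, H* ≈ 36.1, C* ≈ 42.6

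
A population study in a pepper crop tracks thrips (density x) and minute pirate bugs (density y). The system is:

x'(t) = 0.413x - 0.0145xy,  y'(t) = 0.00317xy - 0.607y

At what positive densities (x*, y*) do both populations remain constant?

x* ≈ 191, y* ≈ 28.5

Set dy/dt = 0 with y > 0: 0.00317x - 0.607 = 0, so x* = 0.607/0.00317 = 191.
Set dx/dt = 0 with x > 0: 0.413 - 0.0145y = 0, so y* = 0.413/0.0145 = 28.5.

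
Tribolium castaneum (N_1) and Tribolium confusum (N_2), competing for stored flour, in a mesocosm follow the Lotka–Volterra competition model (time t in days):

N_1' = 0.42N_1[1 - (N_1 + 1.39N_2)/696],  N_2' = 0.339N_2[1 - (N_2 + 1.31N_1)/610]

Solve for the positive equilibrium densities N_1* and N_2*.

Setting both brackets to zero gives the nullclines N_1 + 1.39N_2 = 696 and 1.31N_1 + N_2 = 610.
Substituting N_2 = 610 - 1.31N_1 into the first: N_1(1 - 1.39·1.31) = 696 - 1.39·610.
So N_1* = -152/-0.821 = 185, and then N_2* = 610 - 1.31·185 = 368.

N_1* ≈ 185, N_2* ≈ 368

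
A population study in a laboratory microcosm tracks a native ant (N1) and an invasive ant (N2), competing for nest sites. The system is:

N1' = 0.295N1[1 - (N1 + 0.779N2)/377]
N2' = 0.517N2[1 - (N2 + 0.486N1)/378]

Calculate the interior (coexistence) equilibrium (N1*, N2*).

Setting both brackets to zero gives the nullclines N1 + 0.779N2 = 377 and 0.486N1 + N2 = 378.
Substituting N2 = 378 - 0.486N1 into the first: N1(1 - 0.779·0.486) = 377 - 0.779·378.
So N1* = 82.5/0.621 = 133, and then N2* = 378 - 0.486·133 = 313.

N1* ≈ 133, N2* ≈ 313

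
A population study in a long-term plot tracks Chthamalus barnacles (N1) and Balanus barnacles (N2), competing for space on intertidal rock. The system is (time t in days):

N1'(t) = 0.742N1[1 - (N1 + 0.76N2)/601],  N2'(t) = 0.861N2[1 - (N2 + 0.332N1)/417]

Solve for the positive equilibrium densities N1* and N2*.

N1* ≈ 380, N2* ≈ 291

Setting both brackets to zero gives the nullclines N1 + 0.76N2 = 601 and 0.332N1 + N2 = 417.
Substituting N2 = 417 - 0.332N1 into the first: N1(1 - 0.76·0.332) = 601 - 0.76·417.
So N1* = 284/0.748 = 380, and then N2* = 417 - 0.332·380 = 291.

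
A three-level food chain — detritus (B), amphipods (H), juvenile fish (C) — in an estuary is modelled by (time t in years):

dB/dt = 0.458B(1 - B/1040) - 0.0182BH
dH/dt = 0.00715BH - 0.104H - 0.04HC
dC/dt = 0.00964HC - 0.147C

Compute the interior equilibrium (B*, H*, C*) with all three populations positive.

From dC/dt = 0: 0.00964H* = 0.147, so H* = 15.2.
From dB/dt = 0: 0.458(1 - B*/1040) = 0.0182·15.2, giving B* = 1040·(1 - 0.606) = 410.
From dH/dt = 0: 0.00715·410 - 0.104 = 0.04C*, so C* = 2.83/0.04 = 70.7.

B* ≈ 410, H* ≈ 15.2, C* ≈ 70.7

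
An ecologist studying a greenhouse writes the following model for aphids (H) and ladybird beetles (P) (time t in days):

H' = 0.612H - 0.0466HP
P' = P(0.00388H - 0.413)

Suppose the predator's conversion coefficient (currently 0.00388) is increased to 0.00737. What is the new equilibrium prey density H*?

At the interior fixed point, setting dP/dt = 0 with P > 0 fixes H* = (predator death rate)/(HP coefficient) — independent of the other coefficients.
With the change, H* = 0.413/0.00737 = 56; it falls from 106.

H* ≈ 56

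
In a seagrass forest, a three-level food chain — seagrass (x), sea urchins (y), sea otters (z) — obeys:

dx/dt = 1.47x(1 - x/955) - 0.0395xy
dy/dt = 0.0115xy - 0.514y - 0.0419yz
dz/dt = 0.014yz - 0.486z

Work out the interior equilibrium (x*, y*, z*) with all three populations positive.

From dz/dt = 0: 0.014y* = 0.486, so y* = 34.7.
From dx/dt = 0: 1.47(1 - x*/955) = 0.0395·34.7, giving x* = 955·(1 - 0.933) = 64.2.
From dy/dt = 0: 0.0115·64.2 - 0.514 = 0.0419z*, so z* = 0.224/0.0419 = 5.35.

x* ≈ 64.2, y* ≈ 34.7, z* ≈ 5.35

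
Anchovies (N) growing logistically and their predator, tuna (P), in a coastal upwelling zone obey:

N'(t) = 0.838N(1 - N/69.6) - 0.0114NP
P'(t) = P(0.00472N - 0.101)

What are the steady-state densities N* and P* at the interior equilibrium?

N* ≈ 21.4, P* ≈ 50.9

From dP/dt = 0 with P > 0: 0.00472N* = 0.101, so N* = 21.4.
Substitute into dN/dt = 0: 0.838(1 - 21.4/69.6) = 0.0114P*.
The bracket is 0.693, giving P* = 0.58/0.0114 = 50.9.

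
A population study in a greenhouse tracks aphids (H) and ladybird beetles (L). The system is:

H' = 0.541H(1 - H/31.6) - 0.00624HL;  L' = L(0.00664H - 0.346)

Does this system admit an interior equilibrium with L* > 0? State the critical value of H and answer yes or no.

The predator equation gives dL/dt > 0 only when H > 0.346/0.00664 = 52.1.
Without the predator, H → K = 31.6. Since 31.6 < 52.1, the predator cannot invade.

Threshold H = 52.1; K < 52.1, so no, the predator goes extinct.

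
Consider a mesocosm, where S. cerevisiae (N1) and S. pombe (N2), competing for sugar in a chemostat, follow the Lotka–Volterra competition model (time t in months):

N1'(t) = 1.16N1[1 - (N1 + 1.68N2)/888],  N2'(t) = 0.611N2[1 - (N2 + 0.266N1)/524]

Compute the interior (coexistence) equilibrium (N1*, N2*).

Setting both brackets to zero gives the nullclines N1 + 1.68N2 = 888 and 0.266N1 + N2 = 524.
Substituting N2 = 524 - 0.266N1 into the first: N1(1 - 1.68·0.266) = 888 - 1.68·524.
So N1* = 7.68/0.553 = 13.9, and then N2* = 524 - 0.266·13.9 = 520.

N1* ≈ 13.9, N2* ≈ 520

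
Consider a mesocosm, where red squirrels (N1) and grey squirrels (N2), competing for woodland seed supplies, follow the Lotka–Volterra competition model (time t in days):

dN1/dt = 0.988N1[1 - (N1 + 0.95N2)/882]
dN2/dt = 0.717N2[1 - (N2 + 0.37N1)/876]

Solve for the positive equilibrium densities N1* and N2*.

Setting both brackets to zero gives the nullclines N1 + 0.95N2 = 882 and 0.37N1 + N2 = 876.
Substituting N2 = 876 - 0.37N1 into the first: N1(1 - 0.95·0.37) = 882 - 0.95·876.
So N1* = 49.8/0.649 = 76.8, and then N2* = 876 - 0.37·76.8 = 848.

N1* ≈ 76.8, N2* ≈ 848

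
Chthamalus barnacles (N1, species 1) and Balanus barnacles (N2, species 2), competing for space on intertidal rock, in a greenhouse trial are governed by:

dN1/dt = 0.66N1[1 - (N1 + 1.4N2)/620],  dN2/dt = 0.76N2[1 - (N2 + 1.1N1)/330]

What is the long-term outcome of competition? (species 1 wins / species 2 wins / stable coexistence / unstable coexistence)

Compare the nullcline intercepts: K1/α12 = 620/1.4 = 443 > K2 = 330; K2/α21 = 330/1.1 = 300 < K1 = 620.
Since the inequalities point opposite ways, species 1 can invade but species 2 cannot.

species 1 excludes species 2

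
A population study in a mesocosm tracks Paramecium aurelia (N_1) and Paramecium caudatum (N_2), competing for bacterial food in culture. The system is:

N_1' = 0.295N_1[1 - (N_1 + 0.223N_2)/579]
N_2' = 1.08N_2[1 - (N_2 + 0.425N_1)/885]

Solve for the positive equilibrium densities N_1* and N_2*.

N_1* ≈ 422, N_2* ≈ 706

Setting both brackets to zero gives the nullclines N_1 + 0.223N_2 = 579 and 0.425N_1 + N_2 = 885.
Substituting N_2 = 885 - 0.425N_1 into the first: N_1(1 - 0.223·0.425) = 579 - 0.223·885.
So N_1* = 382/0.905 = 422, and then N_2* = 885 - 0.425·422 = 706.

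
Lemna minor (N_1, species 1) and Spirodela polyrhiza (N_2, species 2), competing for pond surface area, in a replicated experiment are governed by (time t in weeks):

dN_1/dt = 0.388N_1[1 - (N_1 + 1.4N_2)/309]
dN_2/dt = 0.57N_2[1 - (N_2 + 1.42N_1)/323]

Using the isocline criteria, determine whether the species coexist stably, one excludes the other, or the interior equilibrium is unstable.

Compare the nullcline intercepts: K1/α12 = 309/1.4 = 221 < K2 = 323; K2/α21 = 323/1.42 = 227 < K1 = 309.
Since both are reversed, neither can invade when rare; the interior point is a saddle.

unstable coexistence (outcome depends on initial conditions)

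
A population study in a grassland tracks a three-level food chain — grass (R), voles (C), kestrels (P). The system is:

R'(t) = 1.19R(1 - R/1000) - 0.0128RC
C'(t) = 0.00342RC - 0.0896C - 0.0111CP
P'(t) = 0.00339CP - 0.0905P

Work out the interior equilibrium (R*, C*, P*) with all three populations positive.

R* ≈ 713, C* ≈ 26.7, P* ≈ 212

From dP/dt = 0: 0.00339C* = 0.0905, so C* = 26.7.
From dR/dt = 0: 1.19(1 - R*/1000) = 0.0128·26.7, giving R* = 1000·(1 - 0.287) = 713.
From dC/dt = 0: 0.00342·713 - 0.0896 = 0.0111P*, so P* = 2.35/0.0111 = 212.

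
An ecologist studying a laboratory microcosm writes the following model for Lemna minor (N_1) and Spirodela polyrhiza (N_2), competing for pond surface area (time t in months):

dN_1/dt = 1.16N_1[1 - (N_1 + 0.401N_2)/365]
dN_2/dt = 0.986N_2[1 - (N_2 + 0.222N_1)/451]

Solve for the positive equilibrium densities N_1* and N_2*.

N_1* ≈ 202, N_2* ≈ 406

Setting both brackets to zero gives the nullclines N_1 + 0.401N_2 = 365 and 0.222N_1 + N_2 = 451.
Substituting N_2 = 451 - 0.222N_1 into the first: N_1(1 - 0.401·0.222) = 365 - 0.401·451.
So N_1* = 184/0.911 = 202, and then N_2* = 451 - 0.222·202 = 406.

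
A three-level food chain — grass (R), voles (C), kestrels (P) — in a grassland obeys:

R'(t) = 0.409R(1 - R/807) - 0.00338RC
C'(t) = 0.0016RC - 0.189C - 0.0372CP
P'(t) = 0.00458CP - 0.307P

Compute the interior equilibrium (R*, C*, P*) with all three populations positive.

From dP/dt = 0: 0.00458C* = 0.307, so C* = 67.
From dR/dt = 0: 0.409(1 - R*/807) = 0.00338·67, giving R* = 807·(1 - 0.554) = 360.
From dC/dt = 0: 0.0016·360 - 0.189 = 0.0372P*, so P* = 0.387/0.0372 = 10.4.

R* ≈ 360, C* ≈ 67, P* ≈ 10.4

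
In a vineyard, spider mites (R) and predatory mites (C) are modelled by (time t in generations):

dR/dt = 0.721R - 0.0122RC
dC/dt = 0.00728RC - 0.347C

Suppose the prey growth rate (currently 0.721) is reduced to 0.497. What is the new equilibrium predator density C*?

C* ≈ 40.7

At the interior fixed point, setting dR/dt = 0 with R > 0 fixes C* = (prey growth rate)/(RC coefficient) — independent of the other coefficients.
With the change, C* = 0.497/0.0122 = 40.7; it falls from 59.1.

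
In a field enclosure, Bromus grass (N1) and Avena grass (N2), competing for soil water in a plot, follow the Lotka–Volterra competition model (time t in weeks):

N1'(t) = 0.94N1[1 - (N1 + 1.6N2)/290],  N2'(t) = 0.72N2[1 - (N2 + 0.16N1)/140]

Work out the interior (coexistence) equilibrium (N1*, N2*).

N1* ≈ 88.7, N2* ≈ 126

Setting both brackets to zero gives the nullclines N1 + 1.6N2 = 290 and 0.16N1 + N2 = 140.
Substituting N2 = 140 - 0.16N1 into the first: N1(1 - 1.6·0.16) = 290 - 1.6·140.
So N1* = 66/0.744 = 88.7, and then N2* = 140 - 0.16·88.7 = 126.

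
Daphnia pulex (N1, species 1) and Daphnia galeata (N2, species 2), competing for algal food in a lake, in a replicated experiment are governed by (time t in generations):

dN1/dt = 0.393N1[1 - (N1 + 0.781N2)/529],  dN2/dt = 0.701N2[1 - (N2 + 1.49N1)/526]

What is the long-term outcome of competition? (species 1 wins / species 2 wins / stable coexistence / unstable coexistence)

Compare the nullcline intercepts: K1/α12 = 529/0.781 = 677 > K2 = 526; K2/α21 = 526/1.49 = 353 < K1 = 529.
Since the inequalities point opposite ways, species 1 can invade but species 2 cannot.

species 1 excludes species 2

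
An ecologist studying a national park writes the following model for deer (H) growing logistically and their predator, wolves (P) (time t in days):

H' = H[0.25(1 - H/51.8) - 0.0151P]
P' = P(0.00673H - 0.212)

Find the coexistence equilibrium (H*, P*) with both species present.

H* ≈ 31.5, P* ≈ 6.49

From dP/dt = 0 with P > 0: 0.00673H* = 0.212, so H* = 31.5.
Substitute into dH/dt = 0: 0.25(1 - 31.5/51.8) = 0.0151P*.
The bracket is 0.392, giving P* = 0.098/0.0151 = 6.49.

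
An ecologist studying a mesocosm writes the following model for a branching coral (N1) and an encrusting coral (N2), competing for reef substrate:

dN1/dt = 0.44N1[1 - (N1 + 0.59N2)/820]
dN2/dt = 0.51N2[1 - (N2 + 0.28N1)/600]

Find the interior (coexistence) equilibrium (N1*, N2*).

Setting both brackets to zero gives the nullclines N1 + 0.59N2 = 820 and 0.28N1 + N2 = 600.
Substituting N2 = 600 - 0.28N1 into the first: N1(1 - 0.59·0.28) = 820 - 0.59·600.
So N1* = 466/0.835 = 558, and then N2* = 600 - 0.28·558 = 444.

N1* ≈ 558, N2* ≈ 444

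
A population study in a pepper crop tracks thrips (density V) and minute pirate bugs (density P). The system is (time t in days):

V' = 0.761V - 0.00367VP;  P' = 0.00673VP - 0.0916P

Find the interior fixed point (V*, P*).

V* ≈ 13.6, P* ≈ 207

Set dP/dt = 0 with P > 0: 0.00673V - 0.0916 = 0, so V* = 0.0916/0.00673 = 13.6.
Set dV/dt = 0 with V > 0: 0.761 - 0.00367P = 0, so P* = 0.761/0.00367 = 207.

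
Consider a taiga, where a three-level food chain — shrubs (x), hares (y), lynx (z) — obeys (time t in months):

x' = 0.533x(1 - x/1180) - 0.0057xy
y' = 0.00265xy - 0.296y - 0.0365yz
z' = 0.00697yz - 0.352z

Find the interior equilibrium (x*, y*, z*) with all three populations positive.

x* ≈ 543, y* ≈ 50.5, z* ≈ 31.3

From dz/dt = 0: 0.00697y* = 0.352, so y* = 50.5.
From dx/dt = 0: 0.533(1 - x*/1180) = 0.0057·50.5, giving x* = 1180·(1 - 0.54) = 543.
From dy/dt = 0: 0.00265·543 - 0.296 = 0.0365z*, so z* = 1.14/0.0365 = 31.3.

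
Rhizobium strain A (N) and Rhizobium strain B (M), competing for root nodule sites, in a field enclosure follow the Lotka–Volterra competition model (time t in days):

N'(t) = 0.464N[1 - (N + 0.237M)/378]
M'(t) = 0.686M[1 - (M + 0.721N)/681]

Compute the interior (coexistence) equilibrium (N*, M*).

Setting both brackets to zero gives the nullclines N + 0.237M = 378 and 0.721N + M = 681.
Substituting M = 681 - 0.721N into the first: N(1 - 0.237·0.721) = 378 - 0.237·681.
So N* = 217/0.829 = 261, and then M* = 681 - 0.721·261 = 493.

N* ≈ 261, M* ≈ 493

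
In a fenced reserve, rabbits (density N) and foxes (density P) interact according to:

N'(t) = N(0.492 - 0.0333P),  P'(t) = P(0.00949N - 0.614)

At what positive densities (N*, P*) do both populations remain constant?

Set dP/dt = 0 with P > 0: 0.00949N - 0.614 = 0, so N* = 0.614/0.00949 = 64.7.
Set dN/dt = 0 with N > 0: 0.492 - 0.0333P = 0, so P* = 0.492/0.0333 = 14.8.

N* ≈ 64.7, P* ≈ 14.8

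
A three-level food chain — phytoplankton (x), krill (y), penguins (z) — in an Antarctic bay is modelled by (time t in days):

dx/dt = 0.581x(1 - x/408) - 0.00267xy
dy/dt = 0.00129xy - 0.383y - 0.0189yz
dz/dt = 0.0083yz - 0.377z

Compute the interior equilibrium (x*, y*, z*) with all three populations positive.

From dz/dt = 0: 0.0083y* = 0.377, so y* = 45.4.
From dx/dt = 0: 0.581(1 - x*/408) = 0.00267·45.4, giving x* = 408·(1 - 0.209) = 323.
From dy/dt = 0: 0.00129·323 - 0.383 = 0.0189z*, so z* = 0.0335/0.0189 = 1.77.

x* ≈ 323, y* ≈ 45.4, z* ≈ 1.77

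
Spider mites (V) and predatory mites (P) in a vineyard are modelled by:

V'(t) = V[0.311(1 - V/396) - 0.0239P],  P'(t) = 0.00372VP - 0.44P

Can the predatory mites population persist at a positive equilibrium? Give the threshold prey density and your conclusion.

The predator equation gives dP/dt > 0 only when V > 0.44/0.00372 = 118.
Without the predator, V → K = 396. Since 396 > 118, the predator can invade and persist.

Threshold V = 118; K > 118, so yes, the predator persists.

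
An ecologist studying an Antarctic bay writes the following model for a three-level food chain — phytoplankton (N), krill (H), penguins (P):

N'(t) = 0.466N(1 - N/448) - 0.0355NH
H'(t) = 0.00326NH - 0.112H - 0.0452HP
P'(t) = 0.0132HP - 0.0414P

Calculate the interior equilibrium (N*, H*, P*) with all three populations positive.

From dP/dt = 0: 0.0132H* = 0.0414, so H* = 3.14.
From dN/dt = 0: 0.466(1 - N*/448) = 0.0355·3.14, giving N* = 448·(1 - 0.239) = 341.
From dH/dt = 0: 0.00326·341 - 0.112 = 0.0452P*, so P* = 1/0.0452 = 22.1.

N* ≈ 341, H* ≈ 3.14, P* ≈ 22.1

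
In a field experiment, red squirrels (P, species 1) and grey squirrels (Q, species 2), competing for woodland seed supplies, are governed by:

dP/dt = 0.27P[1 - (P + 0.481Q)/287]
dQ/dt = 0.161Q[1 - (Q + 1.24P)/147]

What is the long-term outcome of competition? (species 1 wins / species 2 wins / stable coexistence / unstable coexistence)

species 1 excludes species 2

Compare the nullcline intercepts: K1/α12 = 287/0.481 = 597 > K2 = 147; K2/α21 = 147/1.24 = 119 < K1 = 287.
Since the inequalities point opposite ways, species 1 can invade but species 2 cannot.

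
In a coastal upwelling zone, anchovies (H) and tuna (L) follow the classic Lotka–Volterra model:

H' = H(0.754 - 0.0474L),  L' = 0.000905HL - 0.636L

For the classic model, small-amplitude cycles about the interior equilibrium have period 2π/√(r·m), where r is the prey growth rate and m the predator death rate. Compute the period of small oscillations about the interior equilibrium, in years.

Here r = 0.754 and m = 0.636, so r·m = 0.48.
ω = √0.48 = 0.692 per year, hence T = 2π/ω ≈ 9.07 years.

T ≈ 9.07 years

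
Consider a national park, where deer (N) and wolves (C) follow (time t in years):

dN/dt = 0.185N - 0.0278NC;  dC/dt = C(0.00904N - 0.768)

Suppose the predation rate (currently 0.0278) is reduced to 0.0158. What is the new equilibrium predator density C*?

C* ≈ 11.7

At the interior fixed point, setting dN/dt = 0 with N > 0 fixes C* = (prey growth rate)/(NC coefficient) — independent of the other coefficients.
With the change, C* = 0.185/0.0158 = 11.7; it rises from 6.65.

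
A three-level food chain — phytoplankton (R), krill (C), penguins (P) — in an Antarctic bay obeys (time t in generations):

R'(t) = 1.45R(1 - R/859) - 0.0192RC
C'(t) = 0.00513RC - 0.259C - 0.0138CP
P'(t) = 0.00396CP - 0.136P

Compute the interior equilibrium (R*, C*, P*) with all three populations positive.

From dP/dt = 0: 0.00396C* = 0.136, so C* = 34.3.
From dR/dt = 0: 1.45(1 - R*/859) = 0.0192·34.3, giving R* = 859·(1 - 0.455) = 468.
From dC/dt = 0: 0.00513·468 - 0.259 = 0.0138P*, so P* = 2.14/0.0138 = 155.

R* ≈ 468, C* ≈ 34.3, P* ≈ 155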